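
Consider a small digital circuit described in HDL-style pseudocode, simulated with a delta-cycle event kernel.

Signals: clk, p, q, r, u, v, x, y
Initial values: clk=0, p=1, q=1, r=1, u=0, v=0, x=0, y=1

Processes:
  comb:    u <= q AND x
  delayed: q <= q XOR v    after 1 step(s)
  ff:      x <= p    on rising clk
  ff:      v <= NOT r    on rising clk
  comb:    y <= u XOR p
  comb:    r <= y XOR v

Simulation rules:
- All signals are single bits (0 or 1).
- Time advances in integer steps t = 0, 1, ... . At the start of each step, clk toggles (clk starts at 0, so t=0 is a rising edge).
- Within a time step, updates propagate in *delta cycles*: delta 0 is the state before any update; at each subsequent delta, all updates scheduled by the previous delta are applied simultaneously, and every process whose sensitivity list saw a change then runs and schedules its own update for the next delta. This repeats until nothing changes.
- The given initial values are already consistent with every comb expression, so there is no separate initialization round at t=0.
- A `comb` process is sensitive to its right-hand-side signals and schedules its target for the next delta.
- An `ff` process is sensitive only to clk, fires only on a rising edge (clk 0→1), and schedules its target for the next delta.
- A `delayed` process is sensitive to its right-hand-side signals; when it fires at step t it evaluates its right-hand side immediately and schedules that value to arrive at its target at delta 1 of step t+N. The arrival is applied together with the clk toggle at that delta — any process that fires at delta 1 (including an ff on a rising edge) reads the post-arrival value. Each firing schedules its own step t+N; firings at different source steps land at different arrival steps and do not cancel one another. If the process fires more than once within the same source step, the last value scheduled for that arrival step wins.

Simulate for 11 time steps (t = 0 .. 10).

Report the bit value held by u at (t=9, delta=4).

0

[bits: y,x,q,v,clk,u,p,r]
t=0: Δ0=10100011 Δ1=10101011 Δ2=11101011 Δ3=11101111 Δ4=01101111 Δ5=01101110 | 5Δ
t=1: Δ0=01101110 Δ1=01100110 | 1Δ
t=2: Δ0=01100110 Δ1=01101110 Δ2=01111110 Δ3=01111111 | 3Δ
t=3: Δ0=01111111 Δ1=01010111 Δ2=01010011 Δ3=11010011 Δ4=11010010 | 4Δ
t=4: Δ0=11010010 Δ1=11111010 Δ2=11111110 Δ3=01111110 Δ4=01111111 | 4Δ
t=5: Δ0=01111111 Δ1=01010111 Δ2=01010011 Δ3=11010011 Δ4=11010010 | 4Δ
t=6: Δ0=11010010 Δ1=11111010 Δ2=11111110 Δ3=01111110 Δ4=01111111 | 4Δ
t=7: Δ0=01111111 Δ1=01010111 Δ2=01010011 Δ3=11010011 Δ4=11010010 | 4Δ
t=8: Δ0=11010010 Δ1=11111010 Δ2=11111110 Δ3=01111110 Δ4=01111111 | 4Δ
t=9: Δ0=01111111 Δ1=01010111 Δ2=01010011 Δ3=11010011 Δ4=11010010 | 4Δ
t=10: Δ0=11010010 Δ1=11111010 Δ2=11111110 Δ3=01111110 Δ4=01111111 | 4Δ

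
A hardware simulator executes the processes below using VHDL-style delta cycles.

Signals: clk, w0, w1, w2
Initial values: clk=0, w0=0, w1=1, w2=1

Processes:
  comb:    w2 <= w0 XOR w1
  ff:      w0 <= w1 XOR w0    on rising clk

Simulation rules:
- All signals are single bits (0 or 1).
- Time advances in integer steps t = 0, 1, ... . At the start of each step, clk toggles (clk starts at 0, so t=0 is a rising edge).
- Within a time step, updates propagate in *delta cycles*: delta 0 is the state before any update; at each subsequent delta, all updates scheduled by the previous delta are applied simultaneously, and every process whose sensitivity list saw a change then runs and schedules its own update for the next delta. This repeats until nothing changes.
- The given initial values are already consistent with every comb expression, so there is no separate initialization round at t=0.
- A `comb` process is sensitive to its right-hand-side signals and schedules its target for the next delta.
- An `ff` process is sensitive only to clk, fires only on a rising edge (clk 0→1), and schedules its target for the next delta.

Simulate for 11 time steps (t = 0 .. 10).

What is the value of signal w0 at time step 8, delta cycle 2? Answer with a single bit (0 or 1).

t=0 Δ0: w1=1 w2=1 w0=0 clk=0
  Δ1: clk:0→1
  Δ2: w0:0→1
  Δ3: w2:1→0
  (3Δ to stable)
t=1 Δ0: w1=1 w2=0 w0=1 clk=1
  Δ1: clk:1→0
  (1Δ to stable)
t=2 Δ0: w1=1 w2=0 w0=1 clk=0
  Δ1: clk:0→1
  Δ2: w0:1→0
  Δ3: w2:0→1
  (3Δ to stable)
t=3 Δ0: w1=1 w2=1 w0=0 clk=1
  Δ1: clk:1→0
  (1Δ to stable)
t=4 Δ0: w1=1 w2=1 w0=0 clk=0
  Δ1: clk:0→1
  Δ2: w0:0→1
  Δ3: w2:1→0
  (3Δ to stable)
t=5 Δ0: w1=1 w2=0 w0=1 clk=1
  Δ1: clk:1→0
  (1Δ to stable)
t=6 Δ0: w1=1 w2=0 w0=1 clk=0
  Δ1: clk:0→1
  Δ2: w0:1→0
  Δ3: w2:0→1
  (3Δ to stable)
t=7 Δ0: w1=1 w2=1 w0=0 clk=1
  Δ1: clk:1→0
  (1Δ to stable)
t=8 Δ0: w1=1 w2=1 w0=0 clk=0
  Δ1: clk:0→1
  Δ2: w0:0→1
  Δ3: w2:1→0
  (3Δ to stable)
t=9 Δ0: w1=1 w2=0 w0=1 clk=1
  Δ1: clk:1→0
  (1Δ to stable)
t=10 Δ0: w1=1 w2=0 w0=1 clk=0
  Δ1: clk:0→1
  Δ2: w0:1→0
  Δ3: w2:0→1
  (3Δ to stable)

1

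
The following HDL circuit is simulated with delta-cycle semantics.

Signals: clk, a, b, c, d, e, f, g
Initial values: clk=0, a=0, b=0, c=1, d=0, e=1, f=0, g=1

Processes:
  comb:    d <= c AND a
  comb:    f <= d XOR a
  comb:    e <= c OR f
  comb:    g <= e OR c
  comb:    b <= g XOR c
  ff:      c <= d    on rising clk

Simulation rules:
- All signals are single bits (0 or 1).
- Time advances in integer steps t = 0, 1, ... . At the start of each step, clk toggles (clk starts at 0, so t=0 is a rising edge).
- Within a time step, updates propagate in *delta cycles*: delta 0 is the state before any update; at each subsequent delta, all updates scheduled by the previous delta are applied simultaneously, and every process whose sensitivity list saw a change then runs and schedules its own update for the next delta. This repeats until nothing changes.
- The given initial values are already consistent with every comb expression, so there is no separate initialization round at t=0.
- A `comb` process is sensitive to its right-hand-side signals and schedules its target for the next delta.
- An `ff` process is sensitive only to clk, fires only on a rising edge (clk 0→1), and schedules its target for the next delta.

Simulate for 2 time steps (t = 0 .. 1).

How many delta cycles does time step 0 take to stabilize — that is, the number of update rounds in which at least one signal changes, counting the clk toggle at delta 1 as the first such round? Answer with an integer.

t=0 Δ0: b=0 e=1 c=1 f=0 g=1 a=0 d=0 clk=0
  Δ1: clk:0→1
  Δ2: c:1→0
  Δ3: b:0→1, e:1→0
  Δ4: g:1→0
  Δ5: b:1→0
  (5Δ to stable)
t=1 Δ0: b=0 e=0 c=0 f=0 g=0 a=0 d=0 clk=1
  Δ1: clk:1→0
  (1Δ to stable)

5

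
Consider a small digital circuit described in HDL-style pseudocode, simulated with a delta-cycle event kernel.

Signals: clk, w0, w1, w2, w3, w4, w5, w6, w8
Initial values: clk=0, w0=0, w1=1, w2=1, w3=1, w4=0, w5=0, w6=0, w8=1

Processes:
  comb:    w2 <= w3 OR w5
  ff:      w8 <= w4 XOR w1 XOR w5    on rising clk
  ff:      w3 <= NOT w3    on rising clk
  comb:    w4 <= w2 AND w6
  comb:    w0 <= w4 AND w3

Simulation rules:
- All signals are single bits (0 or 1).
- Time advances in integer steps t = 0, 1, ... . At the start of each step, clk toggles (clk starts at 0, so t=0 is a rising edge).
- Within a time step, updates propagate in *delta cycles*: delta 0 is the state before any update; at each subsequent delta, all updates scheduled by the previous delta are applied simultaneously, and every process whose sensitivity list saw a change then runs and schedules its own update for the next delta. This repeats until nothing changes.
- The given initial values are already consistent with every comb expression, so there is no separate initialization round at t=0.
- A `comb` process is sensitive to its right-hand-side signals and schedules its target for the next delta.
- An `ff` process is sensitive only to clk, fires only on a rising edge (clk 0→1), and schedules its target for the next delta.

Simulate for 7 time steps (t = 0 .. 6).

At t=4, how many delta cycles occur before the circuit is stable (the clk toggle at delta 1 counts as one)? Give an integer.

3

t0.Δ0 w3=1 w4=0 w2=1 w0=0 w8=1 w1=1 w6=0 w5=0 clk=0
t0.Δ1 w3=1 w4=0 w2=1 w0=0 w8=1 w1=1 w6=0 w5=0 clk=1
t0.Δ2 w3=0 w4=0 w2=1 w0=0 w8=1 w1=1 w6=0 w5=0 clk=1
t0.Δ3 w3=0 w4=0 w2=0 w0=0 w8=1 w1=1 w6=0 w5=0 clk=1
t1.Δ0 w3=0 w4=0 w2=0 w0=0 w8=1 w1=1 w6=0 w5=0 clk=1
t1.Δ1 w3=0 w4=0 w2=0 w0=0 w8=1 w1=1 w6=0 w5=0 clk=0
t2.Δ0 w3=0 w4=0 w2=0 w0=0 w8=1 w1=1 w6=0 w5=0 clk=0
t2.Δ1 w3=0 w4=0 w2=0 w0=0 w8=1 w1=1 w6=0 w5=0 clk=1
t2.Δ2 w3=1 w4=0 w2=0 w0=0 w8=1 w1=1 w6=0 w5=0 clk=1
t2.Δ3 w3=1 w4=0 w2=1 w0=0 w8=1 w1=1 w6=0 w5=0 clk=1
t3.Δ0 w3=1 w4=0 w2=1 w0=0 w8=1 w1=1 w6=0 w5=0 clk=1
t3.Δ1 w3=1 w4=0 w2=1 w0=0 w8=1 w1=1 w6=0 w5=0 clk=0
t4.Δ0 w3=1 w4=0 w2=1 w0=0 w8=1 w1=1 w6=0 w5=0 clk=0
t4.Δ1 w3=1 w4=0 w2=1 w0=0 w8=1 w1=1 w6=0 w5=0 clk=1
t4.Δ2 w3=0 w4=0 w2=1 w0=0 w8=1 w1=1 w6=0 w5=0 clk=1
t4.Δ3 w3=0 w4=0 w2=0 w0=0 w8=1 w1=1 w6=0 w5=0 clk=1
t5.Δ0 w3=0 w4=0 w2=0 w0=0 w8=1 w1=1 w6=0 w5=0 clk=1
t5.Δ1 w3=0 w4=0 w2=0 w0=0 w8=1 w1=1 w6=0 w5=0 clk=0
t6.Δ0 w3=0 w4=0 w2=0 w0=0 w8=1 w1=1 w6=0 w5=0 clk=0
t6.Δ1 w3=0 w4=0 w2=0 w0=0 w8=1 w1=1 w6=0 w5=0 clk=1
t6.Δ2 w3=1 w4=0 w2=0 w0=0 w8=1 w1=1 w6=0 w5=0 clk=1
t6.Δ3 w3=1 w4=0 w2=1 w0=0 w8=1 w1=1 w6=0 w5=0 clk=1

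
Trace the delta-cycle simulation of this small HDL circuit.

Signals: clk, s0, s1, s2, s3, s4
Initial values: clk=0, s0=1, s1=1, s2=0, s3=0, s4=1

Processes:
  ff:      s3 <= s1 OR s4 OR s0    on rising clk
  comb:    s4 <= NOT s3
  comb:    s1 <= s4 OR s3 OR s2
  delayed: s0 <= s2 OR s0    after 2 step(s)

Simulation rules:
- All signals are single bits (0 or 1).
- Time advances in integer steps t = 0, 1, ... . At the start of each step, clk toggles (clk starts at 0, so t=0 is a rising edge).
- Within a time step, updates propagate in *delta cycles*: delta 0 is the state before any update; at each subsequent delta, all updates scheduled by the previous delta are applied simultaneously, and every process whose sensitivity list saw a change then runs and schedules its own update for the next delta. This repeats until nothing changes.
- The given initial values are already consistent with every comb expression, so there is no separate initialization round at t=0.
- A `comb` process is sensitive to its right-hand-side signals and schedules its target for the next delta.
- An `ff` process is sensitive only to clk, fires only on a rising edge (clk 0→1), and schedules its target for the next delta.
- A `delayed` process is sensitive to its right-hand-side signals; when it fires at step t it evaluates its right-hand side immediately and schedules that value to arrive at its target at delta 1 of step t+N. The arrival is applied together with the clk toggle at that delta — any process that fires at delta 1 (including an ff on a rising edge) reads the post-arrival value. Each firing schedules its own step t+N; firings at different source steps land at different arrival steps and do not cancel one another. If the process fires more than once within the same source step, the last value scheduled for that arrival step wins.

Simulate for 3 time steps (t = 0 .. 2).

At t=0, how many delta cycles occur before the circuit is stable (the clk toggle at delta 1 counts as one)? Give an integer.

3

[bits: s0,s1,s4,clk,s3,s2]
t=0: Δ0=111000 Δ1=111100 Δ2=111110 Δ3=110110 | 3Δ
t=1: Δ0=110110 Δ1=110010 | 1Δ
t=2: Δ0=110010 Δ1=110110 | 1Δ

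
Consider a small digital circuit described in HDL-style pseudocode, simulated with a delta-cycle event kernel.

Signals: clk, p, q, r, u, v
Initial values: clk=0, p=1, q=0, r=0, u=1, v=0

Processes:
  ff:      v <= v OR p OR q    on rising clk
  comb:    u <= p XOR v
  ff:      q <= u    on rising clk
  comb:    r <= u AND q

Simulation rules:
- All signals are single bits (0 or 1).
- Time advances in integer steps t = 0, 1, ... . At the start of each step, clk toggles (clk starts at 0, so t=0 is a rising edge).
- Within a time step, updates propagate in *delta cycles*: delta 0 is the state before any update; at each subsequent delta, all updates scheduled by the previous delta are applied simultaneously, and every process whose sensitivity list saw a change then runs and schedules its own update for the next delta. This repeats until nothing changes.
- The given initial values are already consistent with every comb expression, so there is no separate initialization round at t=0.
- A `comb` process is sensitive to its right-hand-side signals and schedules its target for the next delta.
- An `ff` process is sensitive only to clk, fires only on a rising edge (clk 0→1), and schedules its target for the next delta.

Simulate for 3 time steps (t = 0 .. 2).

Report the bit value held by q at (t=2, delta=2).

0

t=0 Δ0: clk=0 q=0 v=0 u=1 r=0 p=1
  Δ1: clk:0→1
  Δ2: q:0→1, v:0→1
  Δ3: u:1→0, r:0→1
  Δ4: r:1→0
  (4Δ to stable)
t=1 Δ0: clk=1 q=1 v=1 u=0 r=0 p=1
  Δ1: clk:1→0
  (1Δ to stable)
t=2 Δ0: clk=0 q=1 v=1 u=0 r=0 p=1
  Δ1: clk:0→1
  Δ2: q:1→0
  (2Δ to stable)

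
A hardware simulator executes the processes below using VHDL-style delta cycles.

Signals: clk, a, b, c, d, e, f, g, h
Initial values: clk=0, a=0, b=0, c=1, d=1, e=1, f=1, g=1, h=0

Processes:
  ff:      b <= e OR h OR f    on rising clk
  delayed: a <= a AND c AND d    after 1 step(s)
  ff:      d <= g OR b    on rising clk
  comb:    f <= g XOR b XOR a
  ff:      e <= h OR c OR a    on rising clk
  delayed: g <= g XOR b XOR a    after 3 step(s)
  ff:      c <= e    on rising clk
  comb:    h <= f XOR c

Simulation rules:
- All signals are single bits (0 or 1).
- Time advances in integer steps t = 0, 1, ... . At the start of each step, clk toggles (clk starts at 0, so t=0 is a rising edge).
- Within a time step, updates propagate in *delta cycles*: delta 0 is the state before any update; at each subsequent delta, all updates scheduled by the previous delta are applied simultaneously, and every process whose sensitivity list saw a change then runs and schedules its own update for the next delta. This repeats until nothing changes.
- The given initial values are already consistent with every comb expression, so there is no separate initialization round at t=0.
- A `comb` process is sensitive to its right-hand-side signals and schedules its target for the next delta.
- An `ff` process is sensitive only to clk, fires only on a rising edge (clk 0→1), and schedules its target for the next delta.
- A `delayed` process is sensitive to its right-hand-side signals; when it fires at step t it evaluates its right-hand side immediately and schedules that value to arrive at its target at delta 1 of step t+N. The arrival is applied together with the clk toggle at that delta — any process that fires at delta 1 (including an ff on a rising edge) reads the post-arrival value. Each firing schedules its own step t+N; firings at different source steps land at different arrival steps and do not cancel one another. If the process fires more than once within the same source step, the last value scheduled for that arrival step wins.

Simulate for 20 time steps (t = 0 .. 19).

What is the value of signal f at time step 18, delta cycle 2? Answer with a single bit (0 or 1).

0

t=0 Δ0: d=1 a=0 c=1 e=1 b=0 h=0 g=1 f=1 clk=0
  Δ1: clk:0→1
  Δ2: b:0→1
  Δ3: f:1→0
  Δ4: h:0→1
  (4Δ to stable)
t=1 Δ0: d=1 a=0 c=1 e=1 b=1 h=1 g=1 f=0 clk=1
  Δ1: clk:1→0
  (1Δ to stable)
t=2 Δ0: d=1 a=0 c=1 e=1 b=1 h=1 g=1 f=0 clk=0
  Δ1: clk:0→1
  (1Δ to stable)
t=3 Δ0: d=1 a=0 c=1 e=1 b=1 h=1 g=1 f=0 clk=1
  Δ1: g:1→0, clk:1→0
  Δ2: f:0→1
  Δ3: h:1→0
  (3Δ to stable)
t=4 Δ0: d=1 a=0 c=1 e=1 b=1 h=0 g=0 f=1 clk=0
  Δ1: clk:0→1
  (1Δ to stable)
t=5 Δ0: d=1 a=0 c=1 e=1 b=1 h=0 g=0 f=1 clk=1
  Δ1: clk:1→0
  (1Δ to stable)
t=6 Δ0: d=1 a=0 c=1 e=1 b=1 h=0 g=0 f=1 clk=0
  Δ1: g:0→1, clk:0→1
  Δ2: f:1→0
  Δ3: h:0→1
  (3Δ to stable)
t=7 Δ0: d=1 a=0 c=1 e=1 b=1 h=1 g=1 f=0 clk=1
  Δ1: clk:1→0
  (1Δ to stable)
t=8 Δ0: d=1 a=0 c=1 e=1 b=1 h=1 g=1 f=0 clk=0
  Δ1: clk:0→1
  (1Δ to stable)
t=9 Δ0: d=1 a=0 c=1 e=1 b=1 h=1 g=1 f=0 clk=1
  Δ1: g:1→0, clk:1→0
  Δ2: f:0→1
  Δ3: h:1→0
  (3Δ to stable)
t=10 Δ0: d=1 a=0 c=1 e=1 b=1 h=0 g=0 f=1 clk=0
  Δ1: clk:0→1
  (1Δ to stable)
t=11 Δ0: d=1 a=0 c=1 e=1 b=1 h=0 g=0 f=1 clk=1
  Δ1: clk:1→0
  (1Δ to stable)
t=12 Δ0: d=1 a=0 c=1 e=1 b=1 h=0 g=0 f=1 clk=0
  Δ1: g:0→1, clk:0→1
  Δ2: f:1→0
  Δ3: h:0→1
  (3Δ to stable)
t=13 Δ0: d=1 a=0 c=1 e=1 b=1 h=1 g=1 f=0 clk=1
  Δ1: clk:1→0
  (1Δ to stable)
t=14 Δ0: d=1 a=0 c=1 e=1 b=1 h=1 g=1 f=0 clk=0
  Δ1: clk:0→1
  (1Δ to stable)
t=15 Δ0: d=1 a=0 c=1 e=1 b=1 h=1 g=1 f=0 clk=1
  Δ1: g:1→0, clk:1→0
  Δ2: f:0→1
  Δ3: h:1→0
  (3Δ to stable)
t=16 Δ0: d=1 a=0 c=1 e=1 b=1 h=0 g=0 f=1 clk=0
  Δ1: clk:0→1
  (1Δ to stable)
t=17 Δ0: d=1 a=0 c=1 e=1 b=1 h=0 g=0 f=1 clk=1
  Δ1: clk:1→0
  (1Δ to stable)
t=18 Δ0: d=1 a=0 c=1 e=1 b=1 h=0 g=0 f=1 clk=0
  Δ1: g:0→1, clk:0→1
  Δ2: f:1→0
  Δ3: h:0→1
  (3Δ to stable)
t=19 Δ0: d=1 a=0 c=1 e=1 b=1 h=1 g=1 f=0 clk=1
  Δ1: clk:1→0
  (1Δ to stable)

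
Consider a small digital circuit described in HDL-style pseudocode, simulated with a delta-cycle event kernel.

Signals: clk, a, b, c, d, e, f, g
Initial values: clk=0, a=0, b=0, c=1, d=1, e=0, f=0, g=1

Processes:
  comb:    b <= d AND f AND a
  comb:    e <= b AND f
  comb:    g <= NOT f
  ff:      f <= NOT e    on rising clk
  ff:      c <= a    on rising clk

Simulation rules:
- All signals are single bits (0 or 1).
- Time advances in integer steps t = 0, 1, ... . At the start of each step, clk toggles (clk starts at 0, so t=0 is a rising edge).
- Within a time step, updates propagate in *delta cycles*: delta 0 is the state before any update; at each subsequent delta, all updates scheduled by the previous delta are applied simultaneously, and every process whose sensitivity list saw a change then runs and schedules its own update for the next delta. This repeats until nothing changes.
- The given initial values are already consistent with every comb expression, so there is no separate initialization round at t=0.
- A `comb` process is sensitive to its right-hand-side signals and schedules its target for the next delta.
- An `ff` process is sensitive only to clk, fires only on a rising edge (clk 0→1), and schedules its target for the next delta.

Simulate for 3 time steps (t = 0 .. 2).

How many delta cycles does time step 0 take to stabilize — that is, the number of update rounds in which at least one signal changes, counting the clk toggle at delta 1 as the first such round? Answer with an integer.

[bits: g,e,b,a,c,f,d,clk]
t=0: Δ0=10001010 Δ1=10001011 Δ2=10000111 Δ3=00000111 | 3Δ
t=1: Δ0=00000111 Δ1=00000110 | 1Δ
t=2: Δ0=00000110 Δ1=00000111 | 1Δ

3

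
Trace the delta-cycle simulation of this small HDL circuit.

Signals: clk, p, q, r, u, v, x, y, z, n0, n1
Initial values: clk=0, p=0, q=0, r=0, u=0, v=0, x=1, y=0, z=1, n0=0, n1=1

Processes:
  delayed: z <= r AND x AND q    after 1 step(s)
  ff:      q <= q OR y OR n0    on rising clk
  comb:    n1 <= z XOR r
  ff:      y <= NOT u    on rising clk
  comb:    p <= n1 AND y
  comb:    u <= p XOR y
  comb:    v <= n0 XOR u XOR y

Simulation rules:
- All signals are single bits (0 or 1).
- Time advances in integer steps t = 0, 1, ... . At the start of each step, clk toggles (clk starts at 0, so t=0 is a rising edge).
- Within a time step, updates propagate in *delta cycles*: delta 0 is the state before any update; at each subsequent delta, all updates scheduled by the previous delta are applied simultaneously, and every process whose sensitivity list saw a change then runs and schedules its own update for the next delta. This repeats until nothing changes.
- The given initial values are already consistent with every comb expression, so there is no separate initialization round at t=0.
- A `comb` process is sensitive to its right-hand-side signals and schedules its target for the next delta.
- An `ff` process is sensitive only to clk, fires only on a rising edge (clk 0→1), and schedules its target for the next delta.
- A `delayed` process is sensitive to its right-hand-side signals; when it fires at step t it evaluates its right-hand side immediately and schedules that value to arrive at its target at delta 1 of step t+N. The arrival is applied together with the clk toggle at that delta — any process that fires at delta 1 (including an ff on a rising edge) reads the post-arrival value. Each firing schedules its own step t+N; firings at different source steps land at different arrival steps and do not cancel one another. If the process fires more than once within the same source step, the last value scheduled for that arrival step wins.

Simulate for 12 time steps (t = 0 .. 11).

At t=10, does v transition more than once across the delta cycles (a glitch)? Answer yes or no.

t0.Δ0 x=1 v=0 y=0 clk=0 z=1 n0=0 q=0 p=0 n1=1 r=0 u=0
t0.Δ1 x=1 v=0 y=0 clk=1 z=1 n0=0 q=0 p=0 n1=1 r=0 u=0
t0.Δ2 x=1 v=0 y=1 clk=1 z=1 n0=0 q=0 p=0 n1=1 r=0 u=0
t0.Δ3 x=1 v=1 y=1 clk=1 z=1 n0=0 q=0 p=1 n1=1 r=0 u=1
t0.Δ4 x=1 v=0 y=1 clk=1 z=1 n0=0 q=0 p=1 n1=1 r=0 u=0
t0.Δ5 x=1 v=1 y=1 clk=1 z=1 n0=0 q=0 p=1 n1=1 r=0 u=0
t1.Δ0 x=1 v=1 y=1 clk=1 z=1 n0=0 q=0 p=1 n1=1 r=0 u=0
t1.Δ1 x=1 v=1 y=1 clk=0 z=1 n0=0 q=0 p=1 n1=1 r=0 u=0
t2.Δ0 x=1 v=1 y=1 clk=0 z=1 n0=0 q=0 p=1 n1=1 r=0 u=0
t2.Δ1 x=1 v=1 y=1 clk=1 z=1 n0=0 q=0 p=1 n1=1 r=0 u=0
t2.Δ2 x=1 v=1 y=1 clk=1 z=1 n0=0 q=1 p=1 n1=1 r=0 u=0
t3.Δ0 x=1 v=1 y=1 clk=1 z=1 n0=0 q=1 p=1 n1=1 r=0 u=0
t3.Δ1 x=1 v=1 y=1 clk=0 z=0 n0=0 q=1 p=1 n1=1 r=0 u=0
t3.Δ2 x=1 v=1 y=1 clk=0 z=0 n0=0 q=1 p=1 n1=0 r=0 u=0
t3.Δ3 x=1 v=1 y=1 clk=0 z=0 n0=0 q=1 p=0 n1=0 r=0 u=0
t3.Δ4 x=1 v=1 y=1 clk=0 z=0 n0=0 q=1 p=0 n1=0 r=0 u=1
t3.Δ5 x=1 v=0 y=1 clk=0 z=0 n0=0 q=1 p=0 n1=0 r=0 u=1
t4.Δ0 x=1 v=0 y=1 clk=0 z=0 n0=0 q=1 p=0 n1=0 r=0 u=1
t4.Δ1 x=1 v=0 y=1 clk=1 z=0 n0=0 q=1 p=0 n1=0 r=0 u=1
t4.Δ2 x=1 v=0 y=0 clk=1 z=0 n0=0 q=1 p=0 n1=0 r=0 u=1
t4.Δ3 x=1 v=1 y=0 clk=1 z=0 n0=0 q=1 p=0 n1=0 r=0 u=0
t4.Δ4 x=1 v=0 y=0 clk=1 z=0 n0=0 q=1 p=0 n1=0 r=0 u=0
t5.Δ0 x=1 v=0 y=0 clk=1 z=0 n0=0 q=1 p=0 n1=0 r=0 u=0
t5.Δ1 x=1 v=0 y=0 clk=0 z=0 n0=0 q=1 p=0 n1=0 r=0 u=0
t6.Δ0 x=1 v=0 y=0 clk=0 z=0 n0=0 q=1 p=0 n1=0 r=0 u=0
t6.Δ1 x=1 v=0 y=0 clk=1 z=0 n0=0 q=1 p=0 n1=0 r=0 u=0
t6.Δ2 x=1 v=0 y=1 clk=1 z=0 n0=0 q=1 p=0 n1=0 r=0 u=0
t6.Δ3 x=1 v=1 y=1 clk=1 z=0 n0=0 q=1 p=0 n1=0 r=0 u=1
t6.Δ4 x=1 v=0 y=1 clk=1 z=0 n0=0 q=1 p=0 n1=0 r=0 u=1
t7.Δ0 x=1 v=0 y=1 clk=1 z=0 n0=0 q=1 p=0 n1=0 r=0 u=1
t7.Δ1 x=1 v=0 y=1 clk=0 z=0 n0=0 q=1 p=0 n1=0 r=0 u=1
t8.Δ0 x=1 v=0 y=1 clk=0 z=0 n0=0 q=1 p=0 n1=0 r=0 u=1
t8.Δ1 x=1 v=0 y=1 clk=1 z=0 n0=0 q=1 p=0 n1=0 r=0 u=1
t8.Δ2 x=1 v=0 y=0 clk=1 z=0 n0=0 q=1 p=0 n1=0 r=0 u=1
t8.Δ3 x=1 v=1 y=0 clk=1 z=0 n0=0 q=1 p=0 n1=0 r=0 u=0
t8.Δ4 x=1 v=0 y=0 clk=1 z=0 n0=0 q=1 p=0 n1=0 r=0 u=0
t9.Δ0 x=1 v=0 y=0 clk=1 z=0 n0=0 q=1 p=0 n1=0 r=0 u=0
t9.Δ1 x=1 v=0 y=0 clk=0 z=0 n0=0 q=1 p=0 n1=0 r=0 u=0
t10.Δ0 x=1 v=0 y=0 clk=0 z=0 n0=0 q=1 p=0 n1=0 r=0 u=0
t10.Δ1 x=1 v=0 y=0 clk=1 z=0 n0=0 q=1 p=0 n1=0 r=0 u=0
t10.Δ2 x=1 v=0 y=1 clk=1 z=0 n0=0 q=1 p=0 n1=0 r=0 u=0
t10.Δ3 x=1 v=1 y=1 clk=1 z=0 n0=0 q=1 p=0 n1=0 r=0 u=1
t10.Δ4 x=1 v=0 y=1 clk=1 z=0 n0=0 q=1 p=0 n1=0 r=0 u=1
t11.Δ0 x=1 v=0 y=1 clk=1 z=0 n0=0 q=1 p=0 n1=0 r=0 u=1
t11.Δ1 x=1 v=0 y=1 clk=0 z=0 n0=0 q=1 p=0 n1=0 r=0 u=1

yes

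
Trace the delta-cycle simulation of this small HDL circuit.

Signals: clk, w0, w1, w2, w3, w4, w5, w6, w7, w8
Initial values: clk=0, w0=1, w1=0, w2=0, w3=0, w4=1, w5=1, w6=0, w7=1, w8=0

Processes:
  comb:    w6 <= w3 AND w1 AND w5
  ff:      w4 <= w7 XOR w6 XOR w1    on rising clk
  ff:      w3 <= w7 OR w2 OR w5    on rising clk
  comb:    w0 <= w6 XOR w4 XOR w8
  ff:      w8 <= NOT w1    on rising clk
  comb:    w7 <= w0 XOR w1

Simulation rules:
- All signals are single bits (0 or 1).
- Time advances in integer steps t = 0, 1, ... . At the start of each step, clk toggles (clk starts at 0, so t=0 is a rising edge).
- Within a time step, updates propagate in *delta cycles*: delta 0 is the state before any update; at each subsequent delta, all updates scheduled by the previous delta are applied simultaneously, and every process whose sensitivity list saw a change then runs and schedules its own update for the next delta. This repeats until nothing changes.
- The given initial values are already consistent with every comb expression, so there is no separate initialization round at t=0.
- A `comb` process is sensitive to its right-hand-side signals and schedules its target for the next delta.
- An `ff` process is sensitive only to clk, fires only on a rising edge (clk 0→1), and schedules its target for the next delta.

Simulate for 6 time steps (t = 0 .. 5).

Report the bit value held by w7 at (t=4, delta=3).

t0.Δ0 w6=0 w1=0 clk=0 w5=1 w3=0 w0=1 w4=1 w2=0 w7=1 w8=0
t0.Δ1 w6=0 w1=0 clk=1 w5=1 w3=0 w0=1 w4=1 w2=0 w7=1 w8=0
t0.Δ2 w6=0 w1=0 clk=1 w5=1 w3=1 w0=1 w4=1 w2=0 w7=1 w8=1
t0.Δ3 w6=0 w1=0 clk=1 w5=1 w3=1 w0=0 w4=1 w2=0 w7=1 w8=1
t0.Δ4 w6=0 w1=0 clk=1 w5=1 w3=1 w0=0 w4=1 w2=0 w7=0 w8=1
t1.Δ0 w6=0 w1=0 clk=1 w5=1 w3=1 w0=0 w4=1 w2=0 w7=0 w8=1
t1.Δ1 w6=0 w1=0 clk=0 w5=1 w3=1 w0=0 w4=1 w2=0 w7=0 w8=1
t2.Δ0 w6=0 w1=0 clk=0 w5=1 w3=1 w0=0 w4=1 w2=0 w7=0 w8=1
t2.Δ1 w6=0 w1=0 clk=1 w5=1 w3=1 w0=0 w4=1 w2=0 w7=0 w8=1
t2.Δ2 w6=0 w1=0 clk=1 w5=1 w3=1 w0=0 w4=0 w2=0 w7=0 w8=1
t2.Δ3 w6=0 w1=0 clk=1 w5=1 w3=1 w0=1 w4=0 w2=0 w7=0 w8=1
t2.Δ4 w6=0 w1=0 clk=1 w5=1 w3=1 w0=1 w4=0 w2=0 w7=1 w8=1
t3.Δ0 w6=0 w1=0 clk=1 w5=1 w3=1 w0=1 w4=0 w2=0 w7=1 w8=1
t3.Δ1 w6=0 w1=0 clk=0 w5=1 w3=1 w0=1 w4=0 w2=0 w7=1 w8=1
t4.Δ0 w6=0 w1=0 clk=0 w5=1 w3=1 w0=1 w4=0 w2=0 w7=1 w8=1
t4.Δ1 w6=0 w1=0 clk=1 w5=1 w3=1 w0=1 w4=0 w2=0 w7=1 w8=1
t4.Δ2 w6=0 w1=0 clk=1 w5=1 w3=1 w0=1 w4=1 w2=0 w7=1 w8=1
t4.Δ3 w6=0 w1=0 clk=1 w5=1 w3=1 w0=0 w4=1 w2=0 w7=1 w8=1
t4.Δ4 w6=0 w1=0 clk=1 w5=1 w3=1 w0=0 w4=1 w2=0 w7=0 w8=1
t5.Δ0 w6=0 w1=0 clk=1 w5=1 w3=1 w0=0 w4=1 w2=0 w7=0 w8=1
t5.Δ1 w6=0 w1=0 clk=0 w5=1 w3=1 w0=0 w4=1 w2=0 w7=0 w8=1

1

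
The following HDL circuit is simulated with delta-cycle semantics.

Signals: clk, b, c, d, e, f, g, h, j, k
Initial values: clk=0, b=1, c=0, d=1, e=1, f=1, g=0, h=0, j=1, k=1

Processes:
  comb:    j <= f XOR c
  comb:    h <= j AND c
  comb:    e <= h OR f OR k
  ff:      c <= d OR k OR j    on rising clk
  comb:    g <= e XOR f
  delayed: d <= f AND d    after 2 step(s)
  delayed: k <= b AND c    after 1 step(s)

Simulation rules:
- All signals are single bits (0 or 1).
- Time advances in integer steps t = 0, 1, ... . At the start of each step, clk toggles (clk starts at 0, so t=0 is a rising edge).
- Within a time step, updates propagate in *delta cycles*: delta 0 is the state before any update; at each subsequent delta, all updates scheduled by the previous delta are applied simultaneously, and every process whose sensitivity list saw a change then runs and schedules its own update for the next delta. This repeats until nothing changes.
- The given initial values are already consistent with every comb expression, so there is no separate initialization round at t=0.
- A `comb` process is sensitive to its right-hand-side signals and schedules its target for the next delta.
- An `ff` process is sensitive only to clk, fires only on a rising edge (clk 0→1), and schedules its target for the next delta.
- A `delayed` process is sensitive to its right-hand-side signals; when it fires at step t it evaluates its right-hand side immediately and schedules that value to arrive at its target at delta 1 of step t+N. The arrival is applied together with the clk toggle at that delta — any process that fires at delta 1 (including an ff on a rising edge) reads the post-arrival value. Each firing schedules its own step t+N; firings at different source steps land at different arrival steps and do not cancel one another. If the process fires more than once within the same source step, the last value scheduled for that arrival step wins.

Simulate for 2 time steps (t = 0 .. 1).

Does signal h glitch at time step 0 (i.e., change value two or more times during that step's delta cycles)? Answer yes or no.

[bits: b,c,j,f,clk,d,h,g,k,e]
t=0: Δ0=1011010011 Δ1=1011110011 Δ2=1111110011 Δ3=1101111011 Δ4=1101110011 | 4Δ
t=1: Δ0=1101110011 Δ1=1101010011 | 1Δ

yes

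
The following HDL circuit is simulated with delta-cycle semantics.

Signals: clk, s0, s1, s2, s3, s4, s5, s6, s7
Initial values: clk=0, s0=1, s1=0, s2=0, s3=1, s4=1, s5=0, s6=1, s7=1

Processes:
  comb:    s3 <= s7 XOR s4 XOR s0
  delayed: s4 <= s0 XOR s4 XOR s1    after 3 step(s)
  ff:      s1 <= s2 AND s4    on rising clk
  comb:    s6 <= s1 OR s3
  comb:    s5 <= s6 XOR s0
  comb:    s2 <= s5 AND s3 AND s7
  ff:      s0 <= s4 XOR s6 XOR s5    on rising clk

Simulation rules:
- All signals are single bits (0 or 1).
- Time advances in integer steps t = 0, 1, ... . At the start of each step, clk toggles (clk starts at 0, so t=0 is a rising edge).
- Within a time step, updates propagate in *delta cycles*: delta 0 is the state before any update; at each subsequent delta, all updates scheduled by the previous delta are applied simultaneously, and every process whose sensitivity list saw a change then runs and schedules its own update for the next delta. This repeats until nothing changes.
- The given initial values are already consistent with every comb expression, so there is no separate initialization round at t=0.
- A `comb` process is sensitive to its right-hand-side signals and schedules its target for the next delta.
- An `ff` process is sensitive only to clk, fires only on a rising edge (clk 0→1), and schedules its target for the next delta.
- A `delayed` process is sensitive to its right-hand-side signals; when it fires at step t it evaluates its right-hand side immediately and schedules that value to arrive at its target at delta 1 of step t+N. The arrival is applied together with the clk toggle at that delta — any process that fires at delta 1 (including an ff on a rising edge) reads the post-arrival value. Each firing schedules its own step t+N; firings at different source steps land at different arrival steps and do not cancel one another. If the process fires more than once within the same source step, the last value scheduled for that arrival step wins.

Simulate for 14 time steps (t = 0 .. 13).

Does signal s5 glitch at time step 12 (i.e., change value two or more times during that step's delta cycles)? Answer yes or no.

t0.Δ0 s0=1 s2=0 s7=1 s3=1 s4=1 clk=0 s5=0 s6=1 s1=0
t0.Δ1 s0=1 s2=0 s7=1 s3=1 s4=1 clk=1 s5=0 s6=1 s1=0
t0.Δ2 s0=0 s2=0 s7=1 s3=1 s4=1 clk=1 s5=0 s6=1 s1=0
t0.Δ3 s0=0 s2=0 s7=1 s3=0 s4=1 clk=1 s5=1 s6=1 s1=0
t0.Δ4 s0=0 s2=0 s7=1 s3=0 s4=1 clk=1 s5=1 s6=0 s1=0
t0.Δ5 s0=0 s2=0 s7=1 s3=0 s4=1 clk=1 s5=0 s6=0 s1=0
t1.Δ0 s0=0 s2=0 s7=1 s3=0 s4=1 clk=1 s5=0 s6=0 s1=0
t1.Δ1 s0=0 s2=0 s7=1 s3=0 s4=1 clk=0 s5=0 s6=0 s1=0
t2.Δ0 s0=0 s2=0 s7=1 s3=0 s4=1 clk=0 s5=0 s6=0 s1=0
t2.Δ1 s0=0 s2=0 s7=1 s3=0 s4=1 clk=1 s5=0 s6=0 s1=0
t2.Δ2 s0=1 s2=0 s7=1 s3=0 s4=1 clk=1 s5=0 s6=0 s1=0
t2.Δ3 s0=1 s2=0 s7=1 s3=1 s4=1 clk=1 s5=1 s6=0 s1=0
t2.Δ4 s0=1 s2=1 s7=1 s3=1 s4=1 clk=1 s5=1 s6=1 s1=0
t2.Δ5 s0=1 s2=1 s7=1 s3=1 s4=1 clk=1 s5=0 s6=1 s1=0
t2.Δ6 s0=1 s2=0 s7=1 s3=1 s4=1 clk=1 s5=0 s6=1 s1=0
t3.Δ0 s0=1 s2=0 s7=1 s3=1 s4=1 clk=1 s5=0 s6=1 s1=0
t3.Δ1 s0=1 s2=0 s7=1 s3=1 s4=1 clk=0 s5=0 s6=1 s1=0
t4.Δ0 s0=1 s2=0 s7=1 s3=1 s4=1 clk=0 s5=0 s6=1 s1=0
t4.Δ1 s0=1 s2=0 s7=1 s3=1 s4=1 clk=1 s5=0 s6=1 s1=0
t4.Δ2 s0=0 s2=0 s7=1 s3=1 s4=1 clk=1 s5=0 s6=1 s1=0
t4.Δ3 s0=0 s2=0 s7=1 s3=0 s4=1 clk=1 s5=1 s6=1 s1=0
t4.Δ4 s0=0 s2=0 s7=1 s3=0 s4=1 clk=1 s5=1 s6=0 s1=0
t4.Δ5 s0=0 s2=0 s7=1 s3=0 s4=1 clk=1 s5=0 s6=0 s1=0
t5.Δ0 s0=0 s2=0 s7=1 s3=0 s4=1 clk=1 s5=0 s6=0 s1=0
t5.Δ1 s0=0 s2=0 s7=1 s3=0 s4=0 clk=0 s5=0 s6=0 s1=0
t5.Δ2 s0=0 s2=0 s7=1 s3=1 s4=0 clk=0 s5=0 s6=0 s1=0
t5.Δ3 s0=0 s2=0 s7=1 s3=1 s4=0 clk=0 s5=0 s6=1 s1=0
t5.Δ4 s0=0 s2=0 s7=1 s3=1 s4=0 clk=0 s5=1 s6=1 s1=0
t5.Δ5 s0=0 s2=1 s7=1 s3=1 s4=0 clk=0 s5=1 s6=1 s1=0
t6.Δ0 s0=0 s2=1 s7=1 s3=1 s4=0 clk=0 s5=1 s6=1 s1=0
t6.Δ1 s0=0 s2=1 s7=1 s3=1 s4=0 clk=1 s5=1 s6=1 s1=0
t7.Δ0 s0=0 s2=1 s7=1 s3=1 s4=0 clk=1 s5=1 s6=1 s1=0
t7.Δ1 s0=0 s2=1 s7=1 s3=1 s4=1 clk=0 s5=1 s6=1 s1=0
t7.Δ2 s0=0 s2=1 s7=1 s3=0 s4=1 clk=0 s5=1 s6=1 s1=0
t7.Δ3 s0=0 s2=0 s7=1 s3=0 s4=1 clk=0 s5=1 s6=0 s1=0
t7.Δ4 s0=0 s2=0 s7=1 s3=0 s4=1 clk=0 s5=0 s6=0 s1=0
t8.Δ0 s0=0 s2=0 s7=1 s3=0 s4=1 clk=0 s5=0 s6=0 s1=0
t8.Δ1 s0=0 s2=0 s7=1 s3=0 s4=0 clk=1 s5=0 s6=0 s1=0
t8.Δ2 s0=0 s2=0 s7=1 s3=1 s4=0 clk=1 s5=0 s6=0 s1=0
t8.Δ3 s0=0 s2=0 s7=1 s3=1 s4=0 clk=1 s5=0 s6=1 s1=0
t8.Δ4 s0=0 s2=0 s7=1 s3=1 s4=0 clk=1 s5=1 s6=1 s1=0
t8.Δ5 s0=0 s2=1 s7=1 s3=1 s4=0 clk=1 s5=1 s6=1 s1=0
t9.Δ0 s0=0 s2=1 s7=1 s3=1 s4=0 clk=1 s5=1 s6=1 s1=0
t9.Δ1 s0=0 s2=1 s7=1 s3=1 s4=0 clk=0 s5=1 s6=1 s1=0
t10.Δ0 s0=0 s2=1 s7=1 s3=1 s4=0 clk=0 s5=1 s6=1 s1=0
t10.Δ1 s0=0 s2=1 s7=1 s3=1 s4=1 clk=1 s5=1 s6=1 s1=0
t10.Δ2 s0=1 s2=1 s7=1 s3=0 s4=1 clk=1 s5=1 s6=1 s1=1
t10.Δ3 s0=1 s2=0 s7=1 s3=1 s4=1 clk=1 s5=0 s6=1 s1=1
t11.Δ0 s0=1 s2=0 s7=1 s3=1 s4=1 clk=1 s5=0 s6=1 s1=1
t11.Δ1 s0=1 s2=0 s7=1 s3=1 s4=0 clk=0 s5=0 s6=1 s1=1
t11.Δ2 s0=1 s2=0 s7=1 s3=0 s4=0 clk=0 s5=0 s6=1 s1=1
t12.Δ0 s0=1 s2=0 s7=1 s3=0 s4=0 clk=0 s5=0 s6=1 s1=1
t12.Δ1 s0=1 s2=0 s7=1 s3=0 s4=0 clk=1 s5=0 s6=1 s1=1
t12.Δ2 s0=1 s2=0 s7=1 s3=0 s4=0 clk=1 s5=0 s6=1 s1=0
t12.Δ3 s0=1 s2=0 s7=1 s3=0 s4=0 clk=1 s5=0 s6=0 s1=0
t12.Δ4 s0=1 s2=0 s7=1 s3=0 s4=0 clk=1 s5=1 s6=0 s1=0
t13.Δ0 s0=1 s2=0 s7=1 s3=0 s4=0 clk=1 s5=1 s6=0 s1=0
t13.Δ1 s0=1 s2=0 s7=1 s3=0 s4=1 clk=0 s5=1 s6=0 s1=0
t13.Δ2 s0=1 s2=0 s7=1 s3=1 s4=1 clk=0 s5=1 s6=0 s1=0
t13.Δ3 s0=1 s2=1 s7=1 s3=1 s4=1 clk=0 s5=1 s6=1 s1=0
t13.Δ4 s0=1 s2=1 s7=1 s3=1 s4=1 clk=0 s5=0 s6=1 s1=0
t13.Δ5 s0=1 s2=0 s7=1 s3=1 s4=1 clk=0 s5=0 s6=1 s1=0

no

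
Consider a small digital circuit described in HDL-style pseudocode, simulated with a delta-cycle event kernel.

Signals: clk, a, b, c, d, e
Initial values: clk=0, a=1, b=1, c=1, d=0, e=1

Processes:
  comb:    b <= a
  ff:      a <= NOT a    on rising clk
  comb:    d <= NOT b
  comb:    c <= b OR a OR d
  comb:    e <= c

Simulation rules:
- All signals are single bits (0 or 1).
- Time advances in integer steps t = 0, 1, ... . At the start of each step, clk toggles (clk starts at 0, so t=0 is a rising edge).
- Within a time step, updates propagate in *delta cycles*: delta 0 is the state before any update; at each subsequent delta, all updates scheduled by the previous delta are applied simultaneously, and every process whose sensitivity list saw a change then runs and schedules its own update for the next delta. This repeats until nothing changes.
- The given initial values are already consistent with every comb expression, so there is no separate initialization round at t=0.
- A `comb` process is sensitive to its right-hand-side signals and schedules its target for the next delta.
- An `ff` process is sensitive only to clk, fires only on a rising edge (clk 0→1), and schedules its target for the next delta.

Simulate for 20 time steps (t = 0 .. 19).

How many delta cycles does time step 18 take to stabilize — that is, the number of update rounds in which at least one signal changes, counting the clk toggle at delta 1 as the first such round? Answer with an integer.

t=0 Δ0: c=1 a=1 e=1 b=1 d=0 clk=0
  Δ1: clk:0→1
  Δ2: a:1→0
  Δ3: b:1→0
  Δ4: c:1→0, d:0→1
  Δ5: c:0→1, e:1→0
  Δ6: e:0→1
  (6Δ to stable)
t=1 Δ0: c=1 a=0 e=1 b=0 d=1 clk=1
  Δ1: clk:1→0
  (1Δ to stable)
t=2 Δ0: c=1 a=0 e=1 b=0 d=1 clk=0
  Δ1: clk:0→1
  Δ2: a:0→1
  Δ3: b:0→1
  Δ4: d:1→0
  (4Δ to stable)
t=3 Δ0: c=1 a=1 e=1 b=1 d=0 clk=1
  Δ1: clk:1→0
  (1Δ to stable)
t=4 Δ0: c=1 a=1 e=1 b=1 d=0 clk=0
  Δ1: clk:0→1
  Δ2: a:1→0
  Δ3: b:1→0
  Δ4: c:1→0, d:0→1
  Δ5: c:0→1, e:1→0
  Δ6: e:0→1
  (6Δ to stable)
t=5 Δ0: c=1 a=0 e=1 b=0 d=1 clk=1
  Δ1: clk:1→0
  (1Δ to stable)
t=6 Δ0: c=1 a=0 e=1 b=0 d=1 clk=0
  Δ1: clk:0→1
  Δ2: a:0→1
  Δ3: b:0→1
  Δ4: d:1→0
  (4Δ to stable)
t=7 Δ0: c=1 a=1 e=1 b=1 d=0 clk=1
  Δ1: clk:1→0
  (1Δ to stable)
t=8 Δ0: c=1 a=1 e=1 b=1 d=0 clk=0
  Δ1: clk:0→1
  Δ2: a:1→0
  Δ3: b:1→0
  Δ4: c:1→0, d:0→1
  Δ5: c:0→1, e:1→0
  Δ6: e:0→1
  (6Δ to stable)
t=9 Δ0: c=1 a=0 e=1 b=0 d=1 clk=1
  Δ1: clk:1→0
  (1Δ to stable)
t=10 Δ0: c=1 a=0 e=1 b=0 d=1 clk=0
  Δ1: clk:0→1
  Δ2: a:0→1
  Δ3: b:0→1
  Δ4: d:1→0
  (4Δ to stable)
t=11 Δ0: c=1 a=1 e=1 b=1 d=0 clk=1
  Δ1: clk:1→0
  (1Δ to stable)
t=12 Δ0: c=1 a=1 e=1 b=1 d=0 clk=0
  Δ1: clk:0→1
  Δ2: a:1→0
  Δ3: b:1→0
  Δ4: c:1→0, d:0→1
  Δ5: c:0→1, e:1→0
  Δ6: e:0→1
  (6Δ to stable)
t=13 Δ0: c=1 a=0 e=1 b=0 d=1 clk=1
  Δ1: clk:1→0
  (1Δ to stable)
t=14 Δ0: c=1 a=0 e=1 b=0 d=1 clk=0
  Δ1: clk:0→1
  Δ2: a:0→1
  Δ3: b:0→1
  Δ4: d:1→0
  (4Δ to stable)
t=15 Δ0: c=1 a=1 e=1 b=1 d=0 clk=1
  Δ1: clk:1→0
  (1Δ to stable)
t=16 Δ0: c=1 a=1 e=1 b=1 d=0 clk=0
  Δ1: clk:0→1
  Δ2: a:1→0
  Δ3: b:1→0
  Δ4: c:1→0, d:0→1
  Δ5: c:0→1, e:1→0
  Δ6: e:0→1
  (6Δ to stable)
t=17 Δ0: c=1 a=0 e=1 b=0 d=1 clk=1
  Δ1: clk:1→0
  (1Δ to stable)
t=18 Δ0: c=1 a=0 e=1 b=0 d=1 clk=0
  Δ1: clk:0→1
  Δ2: a:0→1
  Δ3: b:0→1
  Δ4: d:1→0
  (4Δ to stable)
t=19 Δ0: c=1 a=1 e=1 b=1 d=0 clk=1
  Δ1: clk:1→0
  (1Δ to stable)

4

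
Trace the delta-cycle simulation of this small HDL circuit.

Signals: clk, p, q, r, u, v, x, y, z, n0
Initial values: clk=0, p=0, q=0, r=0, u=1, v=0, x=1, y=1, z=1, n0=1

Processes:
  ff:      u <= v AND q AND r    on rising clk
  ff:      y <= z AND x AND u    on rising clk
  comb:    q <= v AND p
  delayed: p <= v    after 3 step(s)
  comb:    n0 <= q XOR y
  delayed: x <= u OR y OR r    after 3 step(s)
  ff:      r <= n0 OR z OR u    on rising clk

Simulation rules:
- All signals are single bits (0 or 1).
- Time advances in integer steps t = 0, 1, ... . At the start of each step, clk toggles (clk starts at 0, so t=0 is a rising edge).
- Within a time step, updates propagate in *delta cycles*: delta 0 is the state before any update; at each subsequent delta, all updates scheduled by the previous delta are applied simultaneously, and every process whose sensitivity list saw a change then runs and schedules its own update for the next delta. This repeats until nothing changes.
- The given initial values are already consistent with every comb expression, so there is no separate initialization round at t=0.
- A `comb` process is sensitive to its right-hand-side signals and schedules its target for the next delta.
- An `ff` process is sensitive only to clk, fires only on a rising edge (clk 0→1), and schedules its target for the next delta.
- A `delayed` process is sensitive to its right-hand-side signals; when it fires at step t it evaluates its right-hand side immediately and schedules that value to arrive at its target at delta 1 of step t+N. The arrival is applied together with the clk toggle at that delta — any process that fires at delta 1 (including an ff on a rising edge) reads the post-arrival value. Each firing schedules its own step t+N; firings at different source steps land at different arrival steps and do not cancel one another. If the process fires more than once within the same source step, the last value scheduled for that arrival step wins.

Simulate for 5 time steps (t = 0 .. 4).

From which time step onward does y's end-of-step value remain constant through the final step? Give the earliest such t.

t=0 Δ0: p=0 y=1 q=0 u=1 r=0 clk=0 x=1 n0=1 z=1 v=0
  Δ1: clk:0→1
  Δ2: u:1→0, r:0→1
  (2Δ to stable)
t=1 Δ0: p=0 y=1 q=0 u=0 r=1 clk=1 x=1 n0=1 z=1 v=0
  Δ1: clk:1→0
  (1Δ to stable)
t=2 Δ0: p=0 y=1 q=0 u=0 r=1 clk=0 x=1 n0=1 z=1 v=0
  Δ1: clk:0→1
  Δ2: y:1→0
  Δ3: n0:1→0
  (3Δ to stable)
t=3 Δ0: p=0 y=0 q=0 u=0 r=1 clk=1 x=1 n0=0 z=1 v=0
  Δ1: clk:1→0
  (1Δ to stable)
t=4 Δ0: p=0 y=0 q=0 u=0 r=1 clk=0 x=1 n0=0 z=1 v=0
  Δ1: clk:0→1
  (1Δ to stable)

2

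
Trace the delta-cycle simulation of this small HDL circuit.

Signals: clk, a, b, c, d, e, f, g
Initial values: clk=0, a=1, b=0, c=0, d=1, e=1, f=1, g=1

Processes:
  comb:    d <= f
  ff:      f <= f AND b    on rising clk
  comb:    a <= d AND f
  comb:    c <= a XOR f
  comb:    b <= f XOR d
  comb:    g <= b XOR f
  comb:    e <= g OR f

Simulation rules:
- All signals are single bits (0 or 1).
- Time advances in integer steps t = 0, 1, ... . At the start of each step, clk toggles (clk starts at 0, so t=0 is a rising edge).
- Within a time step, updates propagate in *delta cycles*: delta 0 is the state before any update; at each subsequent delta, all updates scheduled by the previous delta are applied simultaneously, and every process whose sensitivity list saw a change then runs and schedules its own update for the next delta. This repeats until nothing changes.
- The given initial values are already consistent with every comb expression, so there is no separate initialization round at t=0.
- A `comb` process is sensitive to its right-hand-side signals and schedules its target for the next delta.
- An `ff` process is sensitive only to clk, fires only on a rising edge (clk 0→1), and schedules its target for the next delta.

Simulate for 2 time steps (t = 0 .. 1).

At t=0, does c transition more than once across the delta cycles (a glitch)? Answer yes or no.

t=0 Δ0: b=0 c=0 g=1 e=1 d=1 f=1 a=1 clk=0
  Δ1: clk:0→1
  Δ2: f:1→0
  Δ3: b:0→1, c:0→1, g:1→0, d:1→0, a:1→0
  Δ4: b:1→0, c:1→0, g:0→1, e:1→0
  Δ5: g:1→0, e:0→1
  Δ6: e:1→0
  (6Δ to stable)
t=1 Δ0: b=0 c=0 g=0 e=0 d=0 f=0 a=0 clk=1
  Δ1: clk:1→0
  (1Δ to stable)

yes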